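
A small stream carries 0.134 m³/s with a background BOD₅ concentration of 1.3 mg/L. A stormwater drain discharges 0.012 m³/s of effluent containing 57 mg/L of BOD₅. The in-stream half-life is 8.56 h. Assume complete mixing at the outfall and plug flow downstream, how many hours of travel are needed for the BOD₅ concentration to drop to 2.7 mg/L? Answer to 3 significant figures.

Conservation of mass: C = (0.1340·1.300 + 0.01200·57.00) / 0.1460 = 0.8582/0.1460 = 5.878 mg/L.
Half-life 8.56 h → k = ln 2 / 8.56 = 0.08098 h⁻¹ = 1.943 d⁻¹.
5.878·exp(−k·t) = 2.7 → t = ln(5.878/2.7)/k = 34590 s = 9.608 h.

9.61 h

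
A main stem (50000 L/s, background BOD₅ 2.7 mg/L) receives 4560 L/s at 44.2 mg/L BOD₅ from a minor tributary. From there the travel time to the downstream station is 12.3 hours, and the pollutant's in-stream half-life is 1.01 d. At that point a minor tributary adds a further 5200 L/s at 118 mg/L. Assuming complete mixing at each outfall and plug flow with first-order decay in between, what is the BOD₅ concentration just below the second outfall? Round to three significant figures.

14.2 mg/L

After mixing, C = (50000·2.700 + 4560·44.20) / 54560 = 336600/54560 = 6.168 mg/L; combined flow 54560 L/s.
Half-life 1.01 d → k = ln 2 / 1.01 = 0.6863 d⁻¹.
Applying C = C₀e^(−kt): 6.168 × 0.7035 = 4.339 mg/L.
Second outfall: C = (54560·4.339 + 5200·118.0)/59760 = 14.23 mg/L.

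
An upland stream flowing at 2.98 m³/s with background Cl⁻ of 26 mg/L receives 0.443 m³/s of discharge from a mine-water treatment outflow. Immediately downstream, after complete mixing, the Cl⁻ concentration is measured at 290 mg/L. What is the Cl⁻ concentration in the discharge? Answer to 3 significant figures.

2070 mg/L

Mass balance: 2.980·26.00 + 0.4430·Cₑ = 3.423·290.0
→ Cₑ = (3.423·290.0 − 2.980·26.00) / 0.4430 = 2066 mg/L.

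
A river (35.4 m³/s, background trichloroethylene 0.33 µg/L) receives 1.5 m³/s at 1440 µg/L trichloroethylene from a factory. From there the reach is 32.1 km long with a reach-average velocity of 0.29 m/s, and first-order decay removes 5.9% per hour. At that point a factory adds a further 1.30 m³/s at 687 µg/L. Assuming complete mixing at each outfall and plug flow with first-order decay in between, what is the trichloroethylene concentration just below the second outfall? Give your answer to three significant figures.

Conservation of mass: C = (35.40·0.3300 + 1.500·1440) / 36.90 = 2172/36.90 = 58.85 µg/L; combined flow 36.90 m³/s.
Travel time t = 32.1·1000 / 0.29 = 110700 s = 30.75 h.
5.9%/h lost → k = −ln(1 − 0.059) = 0.06081 h⁻¹.
Decay over the reach: 58.85·exp(−kt) = 58.85·0.1542 = 9.072 µg/L.
At the second outfall, C = (36.90·9.072 + 1.300·687.0) / (36.90 + 1.300) = 32.14 µg/L.

32.1 µg/L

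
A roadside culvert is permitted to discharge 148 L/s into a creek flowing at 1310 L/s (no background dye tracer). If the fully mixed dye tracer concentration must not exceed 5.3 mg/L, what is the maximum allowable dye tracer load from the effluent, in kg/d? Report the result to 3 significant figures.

Mass balance at the limit: 1310·0 + 148.0·Cₑ = 1458·5.3 → Cₑ = 52.21 mg/L.
148.0 L/s = 0.1480 m³/s. Load = 0.1480 m³/s × 52.21 g/m³ × 86 400 s/d = 667.6 kg/d.

668 kg/d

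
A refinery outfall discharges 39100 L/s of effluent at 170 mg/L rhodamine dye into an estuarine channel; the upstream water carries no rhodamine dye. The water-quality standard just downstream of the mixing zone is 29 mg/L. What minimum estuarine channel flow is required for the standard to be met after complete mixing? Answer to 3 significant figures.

190000 L/s

Set C_mix = 29: (Q·0 + 39100·170.0) / (Q + 39100) = 29
→ Q = 39100·(170.0 − 29)/(29 − 0) = 190100 L/s.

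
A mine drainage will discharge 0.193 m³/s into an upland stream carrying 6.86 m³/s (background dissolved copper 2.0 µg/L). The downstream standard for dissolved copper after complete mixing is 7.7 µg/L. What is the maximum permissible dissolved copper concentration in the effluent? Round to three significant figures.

210 µg/L

At the limit, (Qr·Cr + Qe·Cₑ)/(Qr + Qe) = 7.7:
Cₑ = (7.053·7.7 − 6.860·2.000) / 0.1930 = 210.3 µg/L.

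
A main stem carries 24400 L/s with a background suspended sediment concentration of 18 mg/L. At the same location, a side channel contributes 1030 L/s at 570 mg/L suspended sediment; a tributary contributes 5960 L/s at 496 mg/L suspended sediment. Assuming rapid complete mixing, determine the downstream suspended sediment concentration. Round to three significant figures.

Conservation of mass: C = (24400·18.00 + 1030·570.0 + 5960·496.0) / 31390 = 3982000/31390 = 126.9 mg/L.

127 mg/L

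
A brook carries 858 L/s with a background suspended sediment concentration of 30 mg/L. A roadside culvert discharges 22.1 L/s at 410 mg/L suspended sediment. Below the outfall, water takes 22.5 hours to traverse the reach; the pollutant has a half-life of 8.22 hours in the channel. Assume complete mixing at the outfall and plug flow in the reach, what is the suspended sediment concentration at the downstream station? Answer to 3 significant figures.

5.93 mg/L

After mixing, C = (858.0·30.00 + 22.10·410.0) / 880.1 = 34800/880.1 = 39.54 mg/L.
Half-life 8.22 h → k = ln 2 / 8.22 = 0.08432 h⁻¹ = 2.024 d⁻¹.
Applying C = C₀e^(−kt): 39.54 × 0.1500 = 5.930 mg/L.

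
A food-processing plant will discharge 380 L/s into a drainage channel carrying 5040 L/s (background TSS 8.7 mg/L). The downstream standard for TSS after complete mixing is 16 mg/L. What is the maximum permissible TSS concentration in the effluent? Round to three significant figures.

At the limit, (Qr·Cr + Qe·Cₑ)/(Qr + Qe) = 16:
Cₑ = (5420·16 − 5040·8.700) / 380.0 = 112.8 mg/L.

113 mg/L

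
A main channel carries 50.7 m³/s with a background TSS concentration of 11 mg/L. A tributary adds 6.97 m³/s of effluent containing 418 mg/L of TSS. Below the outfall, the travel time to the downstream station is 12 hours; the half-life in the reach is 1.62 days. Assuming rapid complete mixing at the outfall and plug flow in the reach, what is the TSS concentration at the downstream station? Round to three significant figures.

48.6 mg/L

Flow-weighted average: C = (50.70·11.00 + 6.970·418.0) / 57.67 = 3471/57.67 = 60.19 mg/L.
Half-life 1.62 d → k = ln 2 / 1.62 = 0.4279 d⁻¹.
After decay, C = 60.19 × e^(−kt) = 60.19 × 0.8074 = 48.60 mg/L.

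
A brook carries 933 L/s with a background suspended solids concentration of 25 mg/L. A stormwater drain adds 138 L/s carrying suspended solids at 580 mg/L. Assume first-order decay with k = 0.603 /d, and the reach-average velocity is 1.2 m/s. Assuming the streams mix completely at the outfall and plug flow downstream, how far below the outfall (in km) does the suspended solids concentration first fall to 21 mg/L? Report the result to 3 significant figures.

Conservation of mass: C = (933.0·25.00 + 138.0·580.0) / 1071 = 103400/1071 = 96.51 mg/L.
Set 96.51·exp(−k·t) = 21 → t = ln(96.51/21)/k = 218500 s = 60.70 h.
Distance = v·t = 1.2·218500 = 262200 m = 262.2 km.

262 km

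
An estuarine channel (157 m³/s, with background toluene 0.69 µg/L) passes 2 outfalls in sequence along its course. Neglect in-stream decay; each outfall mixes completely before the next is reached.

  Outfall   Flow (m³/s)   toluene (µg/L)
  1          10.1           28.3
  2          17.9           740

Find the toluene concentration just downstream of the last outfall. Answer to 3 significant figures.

73.7 µg/L

Below outfall 1: Q → 167.1 m³/s, C = (157.0·0.6900 + 10.10·28.30)/167.1 = 2.359 µg/L.
Below outfall 2: Q → 185.0 m³/s, C = (167.1·2.359 + 17.90·740.0)/185.0 = 73.73 µg/L.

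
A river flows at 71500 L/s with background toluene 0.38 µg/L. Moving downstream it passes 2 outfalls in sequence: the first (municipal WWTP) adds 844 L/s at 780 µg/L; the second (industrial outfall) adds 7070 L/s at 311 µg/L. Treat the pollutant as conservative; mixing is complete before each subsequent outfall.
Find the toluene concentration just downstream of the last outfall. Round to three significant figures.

After outfall 1: Q = 71500 + 844.0 = 72340 L/s; C = (71500·0.3800 + 844.0·780.0)/72340 = 9.475 µg/L.
After outfall 2: Q = 72340 + 7070 = 79410 L/s; C = (72340·9.475 + 7070·311.0)/79410 = 36.32 µg/L.

36.3 µg/L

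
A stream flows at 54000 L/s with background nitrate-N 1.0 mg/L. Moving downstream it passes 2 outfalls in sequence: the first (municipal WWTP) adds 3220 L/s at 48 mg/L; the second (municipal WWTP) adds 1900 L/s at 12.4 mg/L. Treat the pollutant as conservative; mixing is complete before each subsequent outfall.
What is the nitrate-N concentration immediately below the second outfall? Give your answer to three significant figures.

After outfall 1: Q = 54000 + 3220 = 57220 L/s; C = (54000·1.000 + 3220·48.00)/57220 = 3.645 mg/L.
After outfall 2: Q = 57220 + 1900 = 59120 L/s; C = (57220·3.645 + 1900·12.40)/59120 = 3.926 mg/L.

3.93 mg/L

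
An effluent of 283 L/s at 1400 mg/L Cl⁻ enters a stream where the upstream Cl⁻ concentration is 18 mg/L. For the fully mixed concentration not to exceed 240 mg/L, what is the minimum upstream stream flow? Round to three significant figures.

1480 L/s

Set C_mix = 240: (Q·18.00 + 283.0·1400) / (Q + 283.0) = 240
→ Q = 283.0·(1400 − 240)/(240 − 18.00) = 1479 L/s.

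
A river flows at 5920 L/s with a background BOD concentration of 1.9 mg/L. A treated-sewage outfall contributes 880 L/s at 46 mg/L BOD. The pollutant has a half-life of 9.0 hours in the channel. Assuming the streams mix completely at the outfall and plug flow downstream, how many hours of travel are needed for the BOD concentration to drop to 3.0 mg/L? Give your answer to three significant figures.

12.1 h

Mass balance: C = (5920·1.900 + 880.0·46.00) / 6800 = 51730/6800 = 7.607 mg/L.
Half-life 9.0 h → k = ln 2 / 9.0 = 0.07702 h⁻¹ = 1.848 d⁻¹.
7.607·exp(−k·t) = 3.0 → t = ln(7.607/3.0)/k = 43490 s = 12.08 h.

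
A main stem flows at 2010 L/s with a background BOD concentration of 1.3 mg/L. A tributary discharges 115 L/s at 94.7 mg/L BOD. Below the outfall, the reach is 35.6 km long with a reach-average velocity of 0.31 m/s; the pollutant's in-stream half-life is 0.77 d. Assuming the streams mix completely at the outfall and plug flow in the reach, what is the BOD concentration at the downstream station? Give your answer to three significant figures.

1.92 mg/L

After mixing, C = (2010·1.300 + 115.0·94.70) / 2125 = 13500/2125 = 6.355 mg/L.
Travel time t = 35.6·1000 / 0.31 = 114800 s = 31.90 h.
Half-life 0.77 d → k = ln 2 / 0.77 = 0.9002 d⁻¹.
After decay, C = 6.355 × e^(−kt) = 6.355 × 0.3023 = 1.921 mg/L.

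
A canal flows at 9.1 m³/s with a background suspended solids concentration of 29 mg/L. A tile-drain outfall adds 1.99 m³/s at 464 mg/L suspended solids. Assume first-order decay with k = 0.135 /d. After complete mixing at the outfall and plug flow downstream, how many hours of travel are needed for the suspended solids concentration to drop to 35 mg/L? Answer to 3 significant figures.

199 h

Mass balance: C = (9.100·29.00 + 1.990·464.0) / 11.09 = 1187/11.09 = 107.1 mg/L.
107.1·exp(−k·t) = 35 → t = ln(107.1/35)/k = 715500 s = 198.8 h.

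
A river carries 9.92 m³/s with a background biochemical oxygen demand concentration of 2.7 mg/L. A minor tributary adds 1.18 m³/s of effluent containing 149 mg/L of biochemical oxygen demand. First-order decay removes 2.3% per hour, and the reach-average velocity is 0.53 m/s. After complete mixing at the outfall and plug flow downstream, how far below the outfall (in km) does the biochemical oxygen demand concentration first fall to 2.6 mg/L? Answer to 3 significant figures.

Flow-weighted average: C = (9.920·2.700 + 1.180·149.0) / 11.10 = 202.6/11.10 = 18.25 mg/L.
2.3%/h lost → k = −ln(1 − 0.023) = 0.02327 h⁻¹.
Set 18.25·exp(−k·t) = 2.6 → t = ln(18.25/2.6)/k = 301500 s = 83.75 h.
Distance = v·t = 0.53·301500 = 159800 m = 159.8 km.

160 km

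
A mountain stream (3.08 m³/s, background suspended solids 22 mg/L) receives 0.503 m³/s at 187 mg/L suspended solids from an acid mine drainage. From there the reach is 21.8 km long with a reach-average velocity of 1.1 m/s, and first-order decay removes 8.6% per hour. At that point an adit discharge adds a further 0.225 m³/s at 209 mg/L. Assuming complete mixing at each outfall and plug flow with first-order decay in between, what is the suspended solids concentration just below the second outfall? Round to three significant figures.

38.3 mg/L

After mixing, C = (3.080·22.00 + 0.5030·187.0) / 3.583 = 161.8/3.583 = 45.16 mg/L; combined flow 3.583 m³/s.
Travel time t = 21.8·1000 / 1.1 = 19820 s = 5.505 h.
8.6%/h lost → k = −ln(1 − 0.086) = 0.08992 h⁻¹.
Decay over the reach: 45.16·exp(−kt) = 45.16·0.6095 = 27.53 mg/L.
At the second outfall, C = (3.583·27.53 + 0.2250·209.0) / (3.583 + 0.2250) = 38.25 mg/L.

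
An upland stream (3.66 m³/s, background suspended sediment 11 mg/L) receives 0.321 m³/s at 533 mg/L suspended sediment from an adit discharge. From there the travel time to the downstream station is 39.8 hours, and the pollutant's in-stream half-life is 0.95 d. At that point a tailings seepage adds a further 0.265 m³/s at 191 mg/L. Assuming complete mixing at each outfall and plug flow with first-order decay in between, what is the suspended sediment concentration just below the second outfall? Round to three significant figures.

Flow-weighted average: C = (3.660·11.00 + 0.3210·533.0) / 3.981 = 211.4/3.981 = 53.09 mg/L; combined flow 3.981 m³/s.
Half-life 0.95 d → k = ln 2 / 0.95 = 0.7296 d⁻¹.
Applying C = C₀e^(−kt): 53.09 × 0.2982 = 15.83 mg/L.
Second outfall: C = (3.981·15.83 + 0.2650·191.0)/4.246 = 26.76 mg/L.

26.8 mg/L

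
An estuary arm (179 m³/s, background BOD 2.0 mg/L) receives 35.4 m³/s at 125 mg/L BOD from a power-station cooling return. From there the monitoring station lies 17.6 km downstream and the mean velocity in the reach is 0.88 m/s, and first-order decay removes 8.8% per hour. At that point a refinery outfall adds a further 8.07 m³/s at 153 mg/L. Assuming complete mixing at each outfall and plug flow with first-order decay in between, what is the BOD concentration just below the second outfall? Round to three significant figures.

Mixed concentration C = ΣQC/ΣQ = (179.0·2.000 + 35.40·125.0) / 214.4 = 4783/214.4 = 22.31 mg/L; combined flow 214.4 m³/s.
Travel time t = 17.6·1000 / 0.88 = 20000 s = 5.556 h.
8.8%/h lost → k = −ln(1 − 0.088) = 0.09212 h⁻¹.
Applying C = C₀e^(−kt): 22.31 × 0.5994 = 13.37 mg/L.
At the second outfall, C = (214.4·13.37 + 8.070·153.0) / (214.4 + 8.070) = 18.44 mg/L.

18.4 mg/L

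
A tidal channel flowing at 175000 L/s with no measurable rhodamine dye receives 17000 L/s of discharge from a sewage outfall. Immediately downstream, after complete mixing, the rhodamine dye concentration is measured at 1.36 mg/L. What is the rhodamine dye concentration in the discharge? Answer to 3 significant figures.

15.4 mg/L

Mass balance: 175000·0 + 17000·Cₑ = 192000·1.360
→ Cₑ = (192000·1.360 − 175000·0) / 17000 = 15.36 mg/L.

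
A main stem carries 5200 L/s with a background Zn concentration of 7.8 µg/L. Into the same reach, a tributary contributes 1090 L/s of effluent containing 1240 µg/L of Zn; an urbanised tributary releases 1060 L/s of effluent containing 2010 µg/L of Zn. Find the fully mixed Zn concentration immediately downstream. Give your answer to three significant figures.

Mass balance: C = (5200·7.800 + 1090·1240 + 1060·2010) / 7350 = 3523000/7350 = 479.3 µg/L.

479 µg/L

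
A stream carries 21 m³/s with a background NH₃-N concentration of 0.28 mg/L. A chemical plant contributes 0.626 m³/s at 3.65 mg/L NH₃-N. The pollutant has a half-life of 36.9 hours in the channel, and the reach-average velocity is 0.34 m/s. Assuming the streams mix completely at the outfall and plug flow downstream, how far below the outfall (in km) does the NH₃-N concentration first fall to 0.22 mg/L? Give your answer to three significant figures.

Flow-weighted average: C = (21.00·0.2800 + 0.6260·3.650) / 21.63 = 8.165/21.63 = 0.3776 mg/L.
Half-life 36.9 h → k = ln 2 / 36.9 = 0.01878 h⁻¹ = 0.4508 d⁻¹.
Set 0.3776·exp(−k·t) = 0.22 → t = ln(0.3776/0.22)/k = 103500 s = 28.75 h.
Distance = v·t = 0.34·103500 = 35190 m = 35.19 km.

35.2 km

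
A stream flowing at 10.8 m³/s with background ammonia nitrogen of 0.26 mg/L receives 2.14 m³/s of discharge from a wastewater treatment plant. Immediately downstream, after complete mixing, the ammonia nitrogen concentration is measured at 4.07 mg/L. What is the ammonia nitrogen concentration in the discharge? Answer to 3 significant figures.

23.3 mg/L

Mass balance: 10.80·0.2600 + 2.140·Cₑ = 12.94·4.070
→ Cₑ = (12.94·4.070 − 10.80·0.2600) / 2.140 = 23.30 mg/L.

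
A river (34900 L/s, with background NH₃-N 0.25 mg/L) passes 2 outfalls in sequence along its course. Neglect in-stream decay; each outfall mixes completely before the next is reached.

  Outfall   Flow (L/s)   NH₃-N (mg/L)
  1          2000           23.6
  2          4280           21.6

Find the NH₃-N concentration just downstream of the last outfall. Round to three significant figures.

Outfall 1: combined Q = 36900 L/s; C = (34900·0.2500 + 2000·23.60)/36900 = 1.516 mg/L.
Outfall 2: combined Q = 41180 L/s; C = (36900·1.516 + 4280·21.60)/41180 = 3.603 mg/L.

3.60 mg/L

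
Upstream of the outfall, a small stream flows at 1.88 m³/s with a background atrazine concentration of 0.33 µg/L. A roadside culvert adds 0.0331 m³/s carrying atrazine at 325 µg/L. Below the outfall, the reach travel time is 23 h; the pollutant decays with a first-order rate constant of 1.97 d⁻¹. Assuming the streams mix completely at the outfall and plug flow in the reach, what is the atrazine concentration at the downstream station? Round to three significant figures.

0.900 µg/L

Mass balance: C = (1.880·0.3300 + 0.03310·325.0) / 1.913 = 11.38/1.913 = 5.947 µg/L.
Decay over the reach: 5.947·exp(−kt) = 5.947·0.1514 = 0.9004 µg/L.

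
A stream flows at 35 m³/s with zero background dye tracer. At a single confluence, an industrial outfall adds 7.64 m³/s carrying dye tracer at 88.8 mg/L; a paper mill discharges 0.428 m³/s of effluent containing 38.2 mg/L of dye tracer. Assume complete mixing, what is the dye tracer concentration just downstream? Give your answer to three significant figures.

Mixed concentration C = ΣQC/ΣQ = (35.00·0 + 7.640·88.80 + 0.4280·38.20) / 43.07 = 694.8/43.07 = 16.13 mg/L.

16.1 mg/L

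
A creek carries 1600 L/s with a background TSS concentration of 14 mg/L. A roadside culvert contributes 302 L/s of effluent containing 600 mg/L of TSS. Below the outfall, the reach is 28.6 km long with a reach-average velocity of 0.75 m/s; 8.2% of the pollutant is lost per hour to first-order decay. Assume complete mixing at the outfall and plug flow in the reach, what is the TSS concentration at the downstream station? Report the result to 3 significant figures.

Mass balance: C = (1600·14.00 + 302.0·600.0) / 1902 = 203600/1902 = 107.0 mg/L.
Travel time t = 28.6·1000 / 0.75 = 38130 s = 10.59 h.
8.2%/h lost → k = −ln(1 − 0.082) = 0.08556 h⁻¹.
Decay over the reach: 107.0·exp(−kt) = 107.0·0.4040 = 43.25 mg/L.

43.2 mg/L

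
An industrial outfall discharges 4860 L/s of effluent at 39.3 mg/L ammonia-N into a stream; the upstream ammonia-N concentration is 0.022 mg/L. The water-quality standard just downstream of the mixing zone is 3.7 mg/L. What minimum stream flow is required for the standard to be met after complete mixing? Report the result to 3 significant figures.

Set C_mix = 3.7: (Q·0.02200 + 4860·39.30) / (Q + 4860) = 3.7
→ Q = 4860·(39.30 − 3.7)/(3.7 − 0.02200) = 47040 L/s.

47000 L/s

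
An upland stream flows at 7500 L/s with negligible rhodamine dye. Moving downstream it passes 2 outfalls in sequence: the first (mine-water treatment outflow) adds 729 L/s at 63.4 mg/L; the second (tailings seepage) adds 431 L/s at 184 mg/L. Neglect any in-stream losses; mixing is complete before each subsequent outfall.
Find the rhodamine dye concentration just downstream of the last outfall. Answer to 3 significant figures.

14.5 mg/L

Outfall 1: combined Q = 8229 L/s; C = (7500·0 + 729.0·63.40)/8229 = 5.617 mg/L.
Outfall 2: combined Q = 8660 L/s; C = (8229·5.617 + 431.0·184.0)/8660 = 14.49 mg/L.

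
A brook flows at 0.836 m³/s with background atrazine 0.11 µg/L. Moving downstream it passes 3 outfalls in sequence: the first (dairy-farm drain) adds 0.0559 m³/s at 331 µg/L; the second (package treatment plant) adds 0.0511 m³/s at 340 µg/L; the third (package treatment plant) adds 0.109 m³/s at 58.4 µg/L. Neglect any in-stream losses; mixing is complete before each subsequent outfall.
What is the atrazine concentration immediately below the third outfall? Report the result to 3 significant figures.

After outfall 1: Q = 0.8360 + 0.05590 = 0.8919 m³/s; C = (0.8360·0.1100 + 0.05590·331.0)/0.8919 = 20.85 µg/L.
After outfall 2: Q = 0.8919 + 0.05110 = 0.9430 m³/s; C = (0.8919·20.85 + 0.05110·340.0)/0.9430 = 38.14 µg/L.
After outfall 3: Q = 0.9430 + 0.1090 = 1.052 m³/s; C = (0.9430·38.14 + 0.1090·58.40)/1.052 = 40.24 µg/L.

40.2 µg/L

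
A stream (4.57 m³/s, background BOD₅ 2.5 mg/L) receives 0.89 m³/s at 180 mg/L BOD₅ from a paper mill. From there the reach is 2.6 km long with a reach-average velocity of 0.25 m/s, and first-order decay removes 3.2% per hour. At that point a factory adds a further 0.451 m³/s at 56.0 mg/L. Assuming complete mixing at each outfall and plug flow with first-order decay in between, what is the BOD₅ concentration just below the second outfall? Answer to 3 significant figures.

30.7 mg/L

Mixed concentration C = ΣQC/ΣQ = (4.570·2.500 + 0.8900·180.0) / 5.460 = 171.6/5.460 = 31.43 mg/L; combined flow 5.460 m³/s.
Travel time t = 2.6·1000 / 0.25 = 10400 s = 2.889 h.
3.2%/h lost → k = −ln(1 − 0.032) = 0.03252 h⁻¹.
Applying C = C₀e^(−kt): 31.43 × 0.9103 = 28.61 mg/L.
At the second outfall, C = (5.460·28.61 + 0.4510·56.00) / (5.460 + 0.4510) = 30.70 mg/L.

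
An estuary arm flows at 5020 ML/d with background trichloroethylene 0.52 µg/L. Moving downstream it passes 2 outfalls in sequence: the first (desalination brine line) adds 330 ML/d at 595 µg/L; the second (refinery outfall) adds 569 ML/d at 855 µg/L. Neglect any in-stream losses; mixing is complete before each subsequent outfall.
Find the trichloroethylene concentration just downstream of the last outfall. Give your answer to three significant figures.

After outfall 1: Q = 5020 + 330.0 = 5350 ML/d; C = (5020·0.5200 + 330.0·595.0)/5350 = 37.19 µg/L.
After outfall 2: Q = 5350 + 569.0 = 5919 ML/d; C = (5350·37.19 + 569.0·855.0)/5919 = 115.8 µg/L.

116 µg/L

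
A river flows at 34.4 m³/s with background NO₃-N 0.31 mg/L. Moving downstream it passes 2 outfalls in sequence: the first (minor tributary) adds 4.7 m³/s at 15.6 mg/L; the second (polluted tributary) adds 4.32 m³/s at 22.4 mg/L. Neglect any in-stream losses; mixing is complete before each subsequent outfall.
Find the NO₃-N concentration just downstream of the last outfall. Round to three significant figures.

4.16 mg/L

Outfall 1: combined Q = 39.10 m³/s; C = (34.40·0.3100 + 4.700·15.60)/39.10 = 2.148 mg/L.
Outfall 2: combined Q = 43.42 m³/s; C = (39.10·2.148 + 4.320·22.40)/43.42 = 4.163 mg/L.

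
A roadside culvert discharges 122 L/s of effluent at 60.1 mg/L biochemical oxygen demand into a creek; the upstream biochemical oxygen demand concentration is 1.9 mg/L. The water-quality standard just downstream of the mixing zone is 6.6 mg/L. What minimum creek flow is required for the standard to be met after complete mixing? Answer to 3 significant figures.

1390 L/s

Set C_mix = 6.6: (Q·1.900 + 122.0·60.10) / (Q + 122.0) = 6.6
→ Q = 122.0·(60.10 − 6.6)/(6.6 − 1.900) = 1389 L/s.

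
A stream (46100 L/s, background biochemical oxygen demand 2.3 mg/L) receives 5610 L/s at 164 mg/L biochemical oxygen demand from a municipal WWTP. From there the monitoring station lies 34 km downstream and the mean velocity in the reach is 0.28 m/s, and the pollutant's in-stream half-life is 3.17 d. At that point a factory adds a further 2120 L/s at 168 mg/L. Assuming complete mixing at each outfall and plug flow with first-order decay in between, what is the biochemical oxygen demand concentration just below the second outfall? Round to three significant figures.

Mixed concentration C = ΣQC/ΣQ = (46100·2.300 + 5610·164.0) / 51710 = 1026000/51710 = 19.84 mg/L; combined flow 51710 L/s.
Travel time t = 34·1000 / 0.28 = 121400 s = 33.73 h.
Half-life 3.17 d → k = ln 2 / 3.17 = 0.2187 d⁻¹.
After decay, C = 19.84 × e^(−kt) = 19.84 × 0.7354 = 14.59 mg/L.
At the second outfall, C = (51710·14.59 + 2120·168.0) / (51710 + 2120) = 20.63 mg/L.

20.6 mg/L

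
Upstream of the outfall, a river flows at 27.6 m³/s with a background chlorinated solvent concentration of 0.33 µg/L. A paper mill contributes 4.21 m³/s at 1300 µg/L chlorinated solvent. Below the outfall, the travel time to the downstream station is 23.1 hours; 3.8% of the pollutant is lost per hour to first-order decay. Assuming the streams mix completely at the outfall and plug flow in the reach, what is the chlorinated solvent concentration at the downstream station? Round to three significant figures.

Mass balance: C = (27.60·0.3300 + 4.210·1300) / 31.81 = 5482/31.81 = 172.3 µg/L.
3.8%/h lost → k = −ln(1 − 0.038) = 0.03874 h⁻¹.
First-order decay: C = 172.3·exp(−k·t) = 172.3·0.4086 = 70.43 µg/L.

70.4 µg/L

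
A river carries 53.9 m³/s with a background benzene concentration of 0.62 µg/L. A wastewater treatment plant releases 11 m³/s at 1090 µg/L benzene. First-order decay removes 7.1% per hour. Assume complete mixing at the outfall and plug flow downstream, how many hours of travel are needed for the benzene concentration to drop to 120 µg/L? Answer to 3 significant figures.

5.90 h

Mass balance: C = (53.90·0.6200 + 11.00·1090) / 64.90 = 12020/64.90 = 185.3 µg/L.
7.1%/h lost → k = −ln(1 − 0.071) = 0.07365 h⁻¹.
185.3·exp(−k·t) = 120 → t = ln(185.3/120)/k = 21230 s = 5.897 h.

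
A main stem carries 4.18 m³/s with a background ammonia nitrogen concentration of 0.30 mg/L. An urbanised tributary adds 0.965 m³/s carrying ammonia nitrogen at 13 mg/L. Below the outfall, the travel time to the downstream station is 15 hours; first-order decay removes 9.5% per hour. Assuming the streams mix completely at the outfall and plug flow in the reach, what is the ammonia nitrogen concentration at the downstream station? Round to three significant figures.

0.600 mg/L

Mixed concentration C = ΣQC/ΣQ = (4.180·0.3000 + 0.9650·13.00) / 5.145 = 13.80/5.145 = 2.682 mg/L.
9.5%/h lost → k = −ln(1 − 0.095) = 0.09982 h⁻¹.
Applying C = C₀e^(−kt): 2.682 × 0.2237 = 0.6001 mg/L.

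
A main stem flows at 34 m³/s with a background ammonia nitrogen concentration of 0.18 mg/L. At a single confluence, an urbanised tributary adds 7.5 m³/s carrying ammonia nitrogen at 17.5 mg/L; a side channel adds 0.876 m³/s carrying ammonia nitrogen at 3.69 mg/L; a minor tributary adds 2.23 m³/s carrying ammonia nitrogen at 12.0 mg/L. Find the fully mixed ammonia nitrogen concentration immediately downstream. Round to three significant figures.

Mass balance: C = (34.00·0.1800 + 7.500·17.50 + 0.8760·3.690 + 2.230·12.00) / 44.61 = 167.4/44.61 = 3.752 mg/L.

3.75 mg/L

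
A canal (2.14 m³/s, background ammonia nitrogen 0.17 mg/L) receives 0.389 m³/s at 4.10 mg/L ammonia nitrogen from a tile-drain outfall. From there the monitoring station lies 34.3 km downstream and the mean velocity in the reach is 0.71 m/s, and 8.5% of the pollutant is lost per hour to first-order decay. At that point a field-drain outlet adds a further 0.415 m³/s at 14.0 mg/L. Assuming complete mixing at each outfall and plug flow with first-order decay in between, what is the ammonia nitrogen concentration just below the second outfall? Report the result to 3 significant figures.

Conservation of mass: C = (2.140·0.1700 + 0.3890·4.100) / 2.529 = 1.959/2.529 = 0.7745 mg/L; combined flow 2.529 m³/s.
Travel time t = 34.3·1000 / 0.71 = 48310 s = 13.42 h.
8.5%/h lost → k = −ln(1 − 0.085) = 0.08883 h⁻¹.
After decay, C = 0.7745 × e^(−kt) = 0.7745 × 0.3036 = 0.2351 mg/L.
At the second outfall, C = (2.529·0.2351 + 0.4150·14.00) / (2.529 + 0.4150) = 2.175 mg/L.

2.18 mg/L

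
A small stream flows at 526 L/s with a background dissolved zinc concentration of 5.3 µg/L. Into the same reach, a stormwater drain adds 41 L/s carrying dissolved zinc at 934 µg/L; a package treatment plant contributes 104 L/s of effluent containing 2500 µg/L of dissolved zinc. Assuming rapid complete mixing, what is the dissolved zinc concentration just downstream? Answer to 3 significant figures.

449 µg/L

Mass balance: C = (526.0·5.300 + 41.00·934.0 + 104.0·2500) / 671.0 = 301100/671.0 = 448.7 µg/L.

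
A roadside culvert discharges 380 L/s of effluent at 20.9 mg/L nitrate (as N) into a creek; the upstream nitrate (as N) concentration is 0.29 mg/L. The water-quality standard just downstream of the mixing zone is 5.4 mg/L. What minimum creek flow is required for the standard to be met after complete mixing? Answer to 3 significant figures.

Set C_mix = 5.4: (Q·0.2900 + 380.0·20.90) / (Q + 380.0) = 5.4
→ Q = 380.0·(20.90 − 5.4)/(5.4 − 0.2900) = 1153 L/s.

1150 L/s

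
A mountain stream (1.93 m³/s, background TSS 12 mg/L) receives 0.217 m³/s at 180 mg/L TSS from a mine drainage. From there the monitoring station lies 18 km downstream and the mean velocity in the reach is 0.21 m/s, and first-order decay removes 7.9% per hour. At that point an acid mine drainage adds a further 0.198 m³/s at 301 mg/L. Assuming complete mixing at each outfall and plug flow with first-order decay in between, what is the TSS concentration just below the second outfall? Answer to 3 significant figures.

29.2 mg/L

Mass balance: C = (1.930·12.00 + 0.2170·180.0) / 2.147 = 62.22/2.147 = 28.98 mg/L; combined flow 2.147 m³/s.
Travel time t = 18·1000 / 0.21 = 85710 s = 23.81 h.
7.9%/h lost → k = −ln(1 − 0.079) = 0.08230 h⁻¹.
After decay, C = 28.98 × e^(−kt) = 28.98 × 0.1409 = 4.084 mg/L.
At the second outfall, C = (2.147·4.084 + 0.1980·301.0) / (2.147 + 0.1980) = 29.15 mg/L.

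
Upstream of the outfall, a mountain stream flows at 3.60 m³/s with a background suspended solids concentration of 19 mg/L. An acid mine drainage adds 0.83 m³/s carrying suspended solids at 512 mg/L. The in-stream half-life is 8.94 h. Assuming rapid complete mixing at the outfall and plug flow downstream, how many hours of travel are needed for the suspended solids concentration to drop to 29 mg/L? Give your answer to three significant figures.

After mixing, C = (3.600·19.00 + 0.8300·512.0) / 4.430 = 493.4/4.430 = 111.4 mg/L.
Half-life 8.94 h → k = ln 2 / 8.94 = 0.07753 h⁻¹ = 1.861 d⁻¹.
111.4·exp(−k·t) = 29 → t = ln(111.4/29)/k = 62480 s = 17.35 h.

17.4 h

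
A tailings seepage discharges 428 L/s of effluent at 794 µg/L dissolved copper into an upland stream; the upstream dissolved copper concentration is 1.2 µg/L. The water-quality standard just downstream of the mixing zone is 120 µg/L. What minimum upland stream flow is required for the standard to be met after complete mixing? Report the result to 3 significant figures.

Set C_mix = 120: (Q·1.200 + 428.0·794.0) / (Q + 428.0) = 120
→ Q = 428.0·(794.0 − 120)/(120 − 1.200) = 2428 L/s.

2430 L/s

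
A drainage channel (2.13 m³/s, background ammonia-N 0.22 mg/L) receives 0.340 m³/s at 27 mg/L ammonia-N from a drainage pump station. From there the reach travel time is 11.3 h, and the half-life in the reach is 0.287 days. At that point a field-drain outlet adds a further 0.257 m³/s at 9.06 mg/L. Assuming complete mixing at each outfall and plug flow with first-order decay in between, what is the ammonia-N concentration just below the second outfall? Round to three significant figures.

1.99 mg/L

Mixed concentration C = ΣQC/ΣQ = (2.130·0.2200 + 0.3400·27.00) / 2.470 = 9.649/2.470 = 3.906 mg/L; combined flow 2.470 m³/s.
Half-life 0.287 d → k = ln 2 / 0.287 = 2.415 d⁻¹.
Applying C = C₀e^(−kt): 3.906 × 0.3207 = 1.253 mg/L.
At the second outfall, C = (2.470·1.253 + 0.2570·9.060) / (2.470 + 0.2570) = 1.989 mg/L.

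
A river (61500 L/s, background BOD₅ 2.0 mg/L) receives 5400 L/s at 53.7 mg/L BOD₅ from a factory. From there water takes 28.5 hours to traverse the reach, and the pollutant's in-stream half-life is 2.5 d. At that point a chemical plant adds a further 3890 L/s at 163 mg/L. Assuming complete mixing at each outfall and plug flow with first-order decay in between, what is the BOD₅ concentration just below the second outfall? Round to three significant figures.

13.2 mg/L

Conservation of mass: C = (61500·2.000 + 5400·53.70) / 66900 = 413000/66900 = 6.173 mg/L; combined flow 66900 L/s.
Half-life 2.5 d → k = ln 2 / 2.5 = 0.2773 d⁻¹.
Applying C = C₀e^(−kt): 6.173 × 0.7195 = 4.441 mg/L.
At the second outfall, C = (66900·4.441 + 3890·163.0) / (66900 + 3890) = 13.15 mg/L.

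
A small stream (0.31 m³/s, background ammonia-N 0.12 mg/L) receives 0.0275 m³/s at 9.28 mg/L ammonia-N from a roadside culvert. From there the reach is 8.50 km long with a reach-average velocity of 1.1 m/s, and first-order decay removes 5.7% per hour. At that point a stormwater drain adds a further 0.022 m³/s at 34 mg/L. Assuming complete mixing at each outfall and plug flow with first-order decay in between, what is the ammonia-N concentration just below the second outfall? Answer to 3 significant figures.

2.80 mg/L

Conservation of mass: C = (0.3100·0.1200 + 0.02750·9.280) / 0.3375 = 0.2924/0.3375 = 0.8664 mg/L; combined flow 0.3375 m³/s.
Travel time t = 8.50·1000 / 1.1 = 7727 s = 2.146 h.
5.7%/h lost → k = −ln(1 − 0.057) = 0.05869 h⁻¹.
First-order decay: C = 0.8664·exp(−k·t) = 0.8664·0.8816 = 0.7638 mg/L.
At the second outfall, C = (0.3375·0.7638 + 0.02200·34.00) / (0.3375 + 0.02200) = 2.798 mg/L.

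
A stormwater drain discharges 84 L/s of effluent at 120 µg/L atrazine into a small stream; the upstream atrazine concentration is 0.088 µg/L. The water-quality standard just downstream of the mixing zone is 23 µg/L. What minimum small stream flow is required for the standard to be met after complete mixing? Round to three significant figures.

Set C_mix = 23: (Q·0.08800 + 84.00·120.0) / (Q + 84.00) = 23
→ Q = 84.00·(120.0 − 23)/(23 − 0.08800) = 355.6 L/s.

356 L/s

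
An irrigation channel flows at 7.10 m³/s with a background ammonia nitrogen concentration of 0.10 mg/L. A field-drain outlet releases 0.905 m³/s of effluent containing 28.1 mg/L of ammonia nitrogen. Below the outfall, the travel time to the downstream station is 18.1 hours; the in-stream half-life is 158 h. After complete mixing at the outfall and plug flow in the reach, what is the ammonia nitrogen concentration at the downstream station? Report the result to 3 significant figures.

3.02 mg/L

Flow-weighted average: C = (7.100·0.1000 + 0.9050·28.10) / 8.005 = 26.14/8.005 = 3.266 mg/L.
Half-life 158 h → k = ln 2 / 158 = 0.004387 h⁻¹ = 0.1053 d⁻¹.
Applying C = C₀e^(−kt): 3.266 × 0.9237 = 3.016 mg/L.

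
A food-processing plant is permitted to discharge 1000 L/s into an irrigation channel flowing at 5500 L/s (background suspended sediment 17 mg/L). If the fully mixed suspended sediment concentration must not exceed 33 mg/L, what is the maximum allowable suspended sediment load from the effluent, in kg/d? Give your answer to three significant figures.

10500 kg/d

Mass balance at the limit: 5500·17.00 + 1000·Cₑ = 6500·33 → Cₑ = 121.0 mg/L.
1000 L/s = 1.000 m³/s. Load = 1.000 m³/s × 121.0 g/m³ × 86 400 s/d = 10450 kg/d.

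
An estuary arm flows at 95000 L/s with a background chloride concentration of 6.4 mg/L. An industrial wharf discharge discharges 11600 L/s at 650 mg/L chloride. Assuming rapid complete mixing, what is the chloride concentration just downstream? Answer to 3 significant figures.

Mixed concentration C = ΣQC/ΣQ = (95000·6.400 + 11600·650.0) / 106600 = 8148000/106600 = 76.44 mg/L.

76.4 mg/L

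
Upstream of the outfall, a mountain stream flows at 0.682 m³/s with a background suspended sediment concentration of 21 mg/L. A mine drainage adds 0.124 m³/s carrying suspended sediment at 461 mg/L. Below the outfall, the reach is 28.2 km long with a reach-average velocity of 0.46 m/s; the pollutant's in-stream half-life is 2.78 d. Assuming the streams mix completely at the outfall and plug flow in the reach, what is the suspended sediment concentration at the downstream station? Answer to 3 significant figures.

74.3 mg/L

Mixed concentration C = ΣQC/ΣQ = (0.6820·21.00 + 0.1240·461.0) / 0.8060 = 71.49/0.8060 = 88.69 mg/L.
Travel time t = 28.2·1000 / 0.46 = 61300 s = 17.03 h.
Half-life 2.78 d → k = ln 2 / 2.78 = 0.2493 d⁻¹.
Decay over the reach: 88.69·exp(−kt) = 88.69·0.8379 = 74.31 mg/L.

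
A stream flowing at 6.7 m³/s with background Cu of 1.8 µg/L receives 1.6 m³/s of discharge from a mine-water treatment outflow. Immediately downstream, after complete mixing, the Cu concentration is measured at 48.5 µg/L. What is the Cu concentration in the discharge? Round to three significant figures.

244 µg/L

Mass balance: 6.700·1.800 + 1.600·Cₑ = 8.300·48.50
→ Cₑ = (8.300·48.50 − 6.700·1.800) / 1.600 = 244.1 µg/L.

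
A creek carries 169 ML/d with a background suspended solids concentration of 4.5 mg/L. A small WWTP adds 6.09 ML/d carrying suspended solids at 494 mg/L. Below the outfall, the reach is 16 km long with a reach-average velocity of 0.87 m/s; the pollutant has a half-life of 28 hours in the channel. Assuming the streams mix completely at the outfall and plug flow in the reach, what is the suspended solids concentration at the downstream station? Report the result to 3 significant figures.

19.0 mg/L

Flow-weighted average: C = (169.0·4.500 + 6.090·494.0) / 175.1 = 3769/175.1 = 21.53 mg/L.
Travel time t = 16·1000 / 0.87 = 18390 s = 5.109 h.
Half-life 28 h → k = ln 2 / 28 = 0.02476 h⁻¹ = 0.5941 d⁻¹.
First-order decay: C = 21.53·exp(−k·t) = 21.53·0.8812 = 18.97 mg/L.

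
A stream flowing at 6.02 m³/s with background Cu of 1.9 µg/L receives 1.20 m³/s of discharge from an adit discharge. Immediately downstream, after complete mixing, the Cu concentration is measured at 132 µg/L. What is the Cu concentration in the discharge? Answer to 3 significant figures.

Mass balance: 6.020·1.900 + 1.200·Cₑ = 7.220·132.0
→ Cₑ = (7.220·132.0 − 6.020·1.900) / 1.200 = 784.7 µg/L.

785 µg/L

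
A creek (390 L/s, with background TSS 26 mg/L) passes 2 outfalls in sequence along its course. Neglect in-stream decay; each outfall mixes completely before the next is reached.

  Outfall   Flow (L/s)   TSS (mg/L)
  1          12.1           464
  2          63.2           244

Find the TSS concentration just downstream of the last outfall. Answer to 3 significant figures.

After outfall 1: Q = 390.0 + 12.10 = 402.1 L/s; C = (390.0·26.00 + 12.10·464.0)/402.1 = 39.18 mg/L.
After outfall 2: Q = 402.1 + 63.20 = 465.3 L/s; C = (402.1·39.18 + 63.20·244.0)/465.3 = 67.00 mg/L.

67.0 mg/L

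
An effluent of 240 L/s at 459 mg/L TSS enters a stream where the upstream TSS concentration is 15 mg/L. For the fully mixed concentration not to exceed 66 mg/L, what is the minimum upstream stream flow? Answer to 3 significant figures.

1850 L/s

Set C_mix = 66: (Q·15.00 + 240.0·459.0) / (Q + 240.0) = 66
→ Q = 240.0·(459.0 − 66)/(66 − 15.00) = 1849 L/s.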